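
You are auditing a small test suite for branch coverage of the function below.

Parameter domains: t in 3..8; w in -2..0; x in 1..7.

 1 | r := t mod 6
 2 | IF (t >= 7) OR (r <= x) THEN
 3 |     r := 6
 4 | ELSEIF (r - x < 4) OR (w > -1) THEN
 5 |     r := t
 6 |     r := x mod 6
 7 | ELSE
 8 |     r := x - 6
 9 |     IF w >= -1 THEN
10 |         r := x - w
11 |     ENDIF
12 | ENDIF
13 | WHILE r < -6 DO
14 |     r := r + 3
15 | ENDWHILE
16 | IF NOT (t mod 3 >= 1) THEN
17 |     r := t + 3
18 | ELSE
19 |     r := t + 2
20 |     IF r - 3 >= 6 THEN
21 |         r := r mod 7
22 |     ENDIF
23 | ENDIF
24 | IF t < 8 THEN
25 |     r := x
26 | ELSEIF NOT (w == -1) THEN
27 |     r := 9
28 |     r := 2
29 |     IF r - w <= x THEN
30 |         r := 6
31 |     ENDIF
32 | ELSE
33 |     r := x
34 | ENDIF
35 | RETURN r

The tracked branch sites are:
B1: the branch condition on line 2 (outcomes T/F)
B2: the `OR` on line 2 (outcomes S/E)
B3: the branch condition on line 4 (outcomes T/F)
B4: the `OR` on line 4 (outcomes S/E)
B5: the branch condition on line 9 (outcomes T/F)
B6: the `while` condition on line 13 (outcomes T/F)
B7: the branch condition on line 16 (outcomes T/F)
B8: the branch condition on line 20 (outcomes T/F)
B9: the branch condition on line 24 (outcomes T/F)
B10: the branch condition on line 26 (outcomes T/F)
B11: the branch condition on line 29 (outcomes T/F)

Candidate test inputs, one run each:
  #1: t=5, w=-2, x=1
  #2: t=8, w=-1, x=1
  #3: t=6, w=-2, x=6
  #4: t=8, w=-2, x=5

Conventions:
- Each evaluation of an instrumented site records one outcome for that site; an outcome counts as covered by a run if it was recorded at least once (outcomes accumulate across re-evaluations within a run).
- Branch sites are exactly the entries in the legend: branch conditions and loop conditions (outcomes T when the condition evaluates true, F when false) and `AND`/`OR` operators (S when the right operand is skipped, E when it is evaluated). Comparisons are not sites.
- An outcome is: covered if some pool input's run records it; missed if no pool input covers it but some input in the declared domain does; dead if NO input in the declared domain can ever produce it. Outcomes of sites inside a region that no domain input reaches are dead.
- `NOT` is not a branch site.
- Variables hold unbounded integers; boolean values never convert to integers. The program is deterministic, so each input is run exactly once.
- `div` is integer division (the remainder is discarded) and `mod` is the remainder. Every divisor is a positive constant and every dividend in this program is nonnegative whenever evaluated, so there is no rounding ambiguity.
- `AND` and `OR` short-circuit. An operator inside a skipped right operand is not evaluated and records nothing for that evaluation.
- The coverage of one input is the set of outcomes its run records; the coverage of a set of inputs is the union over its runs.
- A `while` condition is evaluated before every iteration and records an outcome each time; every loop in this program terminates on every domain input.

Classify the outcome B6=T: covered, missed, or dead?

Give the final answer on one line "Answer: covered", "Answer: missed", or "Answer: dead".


no pool input records B6=T
checking all 126 inputs in the declared domain: B6=T is never recorded -> dead
Answer: dead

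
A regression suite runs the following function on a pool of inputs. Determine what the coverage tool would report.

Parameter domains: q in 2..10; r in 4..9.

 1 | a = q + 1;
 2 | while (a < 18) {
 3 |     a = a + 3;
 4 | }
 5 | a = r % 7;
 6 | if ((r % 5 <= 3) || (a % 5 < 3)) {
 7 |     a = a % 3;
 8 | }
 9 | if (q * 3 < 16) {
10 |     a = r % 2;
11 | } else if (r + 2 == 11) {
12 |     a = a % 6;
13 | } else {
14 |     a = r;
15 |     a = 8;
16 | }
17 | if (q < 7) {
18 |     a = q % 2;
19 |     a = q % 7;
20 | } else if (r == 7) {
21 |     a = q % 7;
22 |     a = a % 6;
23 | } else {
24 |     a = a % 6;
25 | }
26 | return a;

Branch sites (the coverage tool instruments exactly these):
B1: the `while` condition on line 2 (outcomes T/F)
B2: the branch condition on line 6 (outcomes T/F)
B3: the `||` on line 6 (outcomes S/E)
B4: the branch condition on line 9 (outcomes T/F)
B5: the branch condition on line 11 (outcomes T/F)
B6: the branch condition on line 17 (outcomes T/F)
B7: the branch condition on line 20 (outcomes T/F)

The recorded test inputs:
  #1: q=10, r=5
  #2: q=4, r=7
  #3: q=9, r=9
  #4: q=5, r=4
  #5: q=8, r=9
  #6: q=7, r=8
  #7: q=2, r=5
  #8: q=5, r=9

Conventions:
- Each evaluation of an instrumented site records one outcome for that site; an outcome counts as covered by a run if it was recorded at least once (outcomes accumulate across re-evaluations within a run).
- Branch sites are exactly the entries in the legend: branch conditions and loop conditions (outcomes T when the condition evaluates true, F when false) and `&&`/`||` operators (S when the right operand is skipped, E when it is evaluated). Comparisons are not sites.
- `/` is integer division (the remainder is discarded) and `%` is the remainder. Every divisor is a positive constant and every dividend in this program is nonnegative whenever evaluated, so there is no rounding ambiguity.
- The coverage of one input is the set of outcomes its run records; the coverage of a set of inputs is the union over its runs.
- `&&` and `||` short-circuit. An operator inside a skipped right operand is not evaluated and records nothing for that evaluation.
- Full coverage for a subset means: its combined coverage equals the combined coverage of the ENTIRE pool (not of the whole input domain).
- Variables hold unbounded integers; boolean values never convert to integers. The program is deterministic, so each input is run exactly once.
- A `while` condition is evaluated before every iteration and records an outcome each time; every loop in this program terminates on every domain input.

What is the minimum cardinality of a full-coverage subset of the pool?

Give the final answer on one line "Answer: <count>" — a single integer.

#1 (q=10, r=5) -> B1->T, B1->T, B1->T, B1->F, B3->S, B2->T, B4->F, B5->F, B6->F, B7->F; covered: B1=T, B1=F, B2=T, B3=S, B4=F, B5=F, B6=F, B7=F
#2 (q=4, r=7) -> B1->T, B1->T, B1->T, B1->T, B1->T, B1->F, B3->S, B2->T, B4->T, B6->T; covered: B1=T, B1=F, B2=T, B3=S, B4=T, B6=T
#3 (q=9, r=9) -> B1->T, B1->T, B1->T, B1->F, B3->E, B2->T, B4->F, B5->T, B6->F, B7->F; covered: B1=T, B1=F, B2=T, B3=E, B4=F, B5=T, B6=F, B7=F
#4 (q=5, r=4) -> B1->T, B1->T, B1->T, B1->T, B1->F, B3->E, B2->F, B4->T, B6->T; covered: B1=T, B1=F, B2=F, B3=E, B4=T, B6=T
#5 (q=8, r=9) -> B1->T, B1->T, B1->T, B1->F, B3->E, B2->T, B4->F, B5->T, B6->F, B7->F; covered: B1=T, B1=F, B2=T, B3=E, B4=F, B5=T, B6=F, B7=F
#6 (q=7, r=8) -> B1->T, B1->T, B1->T, B1->T, B1->F, B3->S, B2->T, B4->F, B5->F, B6->F, B7->F; covered: B1=T, B1=F, B2=T, B3=S, B4=F, B5=F, B6=F, B7=F
#7 (q=2, r=5) -> B1->T, B1->T, B1->T, B1->T, B1->T, B1->F, B3->S, B2->T, B4->T, B6->T; covered: B1=T, B1=F, B2=T, B3=S, B4=T, B6=T
#8 (q=5, r=9) -> B1->T, B1->T, B1->T, B1->T, B1->F, B3->E, B2->T, B4->T, B6->T; covered: B1=T, B1=F, B2=T, B3=E, B4=T, B6=T
the full pool covers 13 outcomes: B1=T, B1=F, B2=T, B2=F, B3=S, B3=E, B4=T, B4=F, B5=T, B5=F, B6=T, B6=F, B7=F
checked all size-1 subsets: none covers 13 outcomes (max 8/13)
checked all size-2 subsets: none covers 13 outcomes (max 12/13)
the canonical winner is {1, 3, 4}: size 3, full 13-outcome coverage, earliest index list among size-3 covers

Answer: 3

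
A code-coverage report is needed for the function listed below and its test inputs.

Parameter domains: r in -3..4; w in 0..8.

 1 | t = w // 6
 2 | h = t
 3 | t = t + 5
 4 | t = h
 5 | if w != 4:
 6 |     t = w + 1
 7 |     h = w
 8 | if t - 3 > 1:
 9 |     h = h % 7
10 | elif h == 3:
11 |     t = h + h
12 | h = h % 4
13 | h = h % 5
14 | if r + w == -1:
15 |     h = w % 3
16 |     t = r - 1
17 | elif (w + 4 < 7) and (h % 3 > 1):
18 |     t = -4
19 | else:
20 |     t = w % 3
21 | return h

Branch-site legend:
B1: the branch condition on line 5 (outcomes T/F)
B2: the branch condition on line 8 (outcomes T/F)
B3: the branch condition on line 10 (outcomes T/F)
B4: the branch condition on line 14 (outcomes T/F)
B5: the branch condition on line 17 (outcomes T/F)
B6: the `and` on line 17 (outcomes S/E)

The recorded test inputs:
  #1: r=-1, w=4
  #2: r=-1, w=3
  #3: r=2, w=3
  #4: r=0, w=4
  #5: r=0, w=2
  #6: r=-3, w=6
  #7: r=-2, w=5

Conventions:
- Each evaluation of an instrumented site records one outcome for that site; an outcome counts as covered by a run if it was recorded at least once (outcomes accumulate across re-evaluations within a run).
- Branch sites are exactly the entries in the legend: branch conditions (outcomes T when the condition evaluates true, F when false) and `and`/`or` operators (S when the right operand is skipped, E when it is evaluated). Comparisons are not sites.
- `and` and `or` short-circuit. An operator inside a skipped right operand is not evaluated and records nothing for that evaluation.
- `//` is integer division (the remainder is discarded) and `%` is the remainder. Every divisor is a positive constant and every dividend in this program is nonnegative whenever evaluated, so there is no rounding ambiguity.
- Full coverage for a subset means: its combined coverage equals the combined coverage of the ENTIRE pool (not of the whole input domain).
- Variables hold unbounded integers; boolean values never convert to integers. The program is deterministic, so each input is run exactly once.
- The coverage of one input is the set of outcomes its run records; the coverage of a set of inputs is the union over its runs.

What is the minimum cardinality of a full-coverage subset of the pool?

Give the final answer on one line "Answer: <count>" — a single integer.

run #1 (r=-1, w=4) records B1=F, B2=F, B3=F, B4=F, B5=F, B6=S
run #2 (r=-1, w=3) records B1=T, B2=F, B3=T, B4=F, B5=F, B6=S
run #3 (r=2, w=3) records B1=T, B2=F, B3=T, B4=F, B5=F, B6=S
run #4 (r=0, w=4) records B1=F, B2=F, B3=F, B4=F, B5=F, B6=S
run #5 (r=0, w=2) records B1=T, B2=F, B3=F, B4=F, B5=T, B6=E
run #6 (r=-3, w=6) records B1=T, B2=T, B4=F, B5=F, B6=S
run #7 (r=-2, w=5) records B1=T, B2=T, B4=F, B5=F, B6=S
together the pool reaches 11 outcomes: B1=T, B1=F, B2=T, B2=F, B3=T, B3=F, B4=F, B5=T, B5=F, B6=S, B6=E
every size-1 subset falls short of the 11 outcomes (best: 6/11)
every size-2 subset falls short of the 11 outcomes (best: 9/11)
every size-3 subset falls short of the 11 outcomes (best: 10/11)
size 4: inputs {1, 2, 5, 6} cover all 11 outcomes, and no lexicographically smaller subset of this size does

Answer: 4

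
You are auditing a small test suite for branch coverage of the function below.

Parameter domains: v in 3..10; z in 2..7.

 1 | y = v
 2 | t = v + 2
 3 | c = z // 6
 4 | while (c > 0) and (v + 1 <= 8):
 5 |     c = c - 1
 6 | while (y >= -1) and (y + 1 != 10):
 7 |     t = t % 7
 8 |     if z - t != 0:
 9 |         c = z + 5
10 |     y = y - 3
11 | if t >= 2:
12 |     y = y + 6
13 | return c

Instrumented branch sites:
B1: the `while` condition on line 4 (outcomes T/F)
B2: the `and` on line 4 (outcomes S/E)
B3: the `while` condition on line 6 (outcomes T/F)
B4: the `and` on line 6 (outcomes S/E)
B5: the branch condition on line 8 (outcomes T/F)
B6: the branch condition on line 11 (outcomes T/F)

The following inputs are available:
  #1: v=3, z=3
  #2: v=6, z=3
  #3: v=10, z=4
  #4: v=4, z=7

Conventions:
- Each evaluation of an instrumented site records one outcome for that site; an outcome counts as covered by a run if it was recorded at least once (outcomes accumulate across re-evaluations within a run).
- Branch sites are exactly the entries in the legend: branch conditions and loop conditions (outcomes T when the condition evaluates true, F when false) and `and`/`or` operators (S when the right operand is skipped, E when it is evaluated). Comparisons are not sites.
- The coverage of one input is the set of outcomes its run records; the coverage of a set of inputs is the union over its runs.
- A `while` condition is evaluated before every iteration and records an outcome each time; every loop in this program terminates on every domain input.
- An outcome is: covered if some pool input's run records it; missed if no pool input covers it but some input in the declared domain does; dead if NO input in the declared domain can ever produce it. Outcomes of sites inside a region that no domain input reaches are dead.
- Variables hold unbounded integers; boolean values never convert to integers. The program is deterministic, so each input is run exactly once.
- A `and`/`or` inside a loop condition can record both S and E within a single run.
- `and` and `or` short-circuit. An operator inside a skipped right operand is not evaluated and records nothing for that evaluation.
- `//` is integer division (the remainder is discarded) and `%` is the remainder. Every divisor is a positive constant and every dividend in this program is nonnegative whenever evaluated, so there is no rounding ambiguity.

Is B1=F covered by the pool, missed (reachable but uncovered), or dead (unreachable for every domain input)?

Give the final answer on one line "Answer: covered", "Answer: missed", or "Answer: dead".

B1=F is recorded by pool input(s) 1, 2, 3, 4 -> covered

Answer: covered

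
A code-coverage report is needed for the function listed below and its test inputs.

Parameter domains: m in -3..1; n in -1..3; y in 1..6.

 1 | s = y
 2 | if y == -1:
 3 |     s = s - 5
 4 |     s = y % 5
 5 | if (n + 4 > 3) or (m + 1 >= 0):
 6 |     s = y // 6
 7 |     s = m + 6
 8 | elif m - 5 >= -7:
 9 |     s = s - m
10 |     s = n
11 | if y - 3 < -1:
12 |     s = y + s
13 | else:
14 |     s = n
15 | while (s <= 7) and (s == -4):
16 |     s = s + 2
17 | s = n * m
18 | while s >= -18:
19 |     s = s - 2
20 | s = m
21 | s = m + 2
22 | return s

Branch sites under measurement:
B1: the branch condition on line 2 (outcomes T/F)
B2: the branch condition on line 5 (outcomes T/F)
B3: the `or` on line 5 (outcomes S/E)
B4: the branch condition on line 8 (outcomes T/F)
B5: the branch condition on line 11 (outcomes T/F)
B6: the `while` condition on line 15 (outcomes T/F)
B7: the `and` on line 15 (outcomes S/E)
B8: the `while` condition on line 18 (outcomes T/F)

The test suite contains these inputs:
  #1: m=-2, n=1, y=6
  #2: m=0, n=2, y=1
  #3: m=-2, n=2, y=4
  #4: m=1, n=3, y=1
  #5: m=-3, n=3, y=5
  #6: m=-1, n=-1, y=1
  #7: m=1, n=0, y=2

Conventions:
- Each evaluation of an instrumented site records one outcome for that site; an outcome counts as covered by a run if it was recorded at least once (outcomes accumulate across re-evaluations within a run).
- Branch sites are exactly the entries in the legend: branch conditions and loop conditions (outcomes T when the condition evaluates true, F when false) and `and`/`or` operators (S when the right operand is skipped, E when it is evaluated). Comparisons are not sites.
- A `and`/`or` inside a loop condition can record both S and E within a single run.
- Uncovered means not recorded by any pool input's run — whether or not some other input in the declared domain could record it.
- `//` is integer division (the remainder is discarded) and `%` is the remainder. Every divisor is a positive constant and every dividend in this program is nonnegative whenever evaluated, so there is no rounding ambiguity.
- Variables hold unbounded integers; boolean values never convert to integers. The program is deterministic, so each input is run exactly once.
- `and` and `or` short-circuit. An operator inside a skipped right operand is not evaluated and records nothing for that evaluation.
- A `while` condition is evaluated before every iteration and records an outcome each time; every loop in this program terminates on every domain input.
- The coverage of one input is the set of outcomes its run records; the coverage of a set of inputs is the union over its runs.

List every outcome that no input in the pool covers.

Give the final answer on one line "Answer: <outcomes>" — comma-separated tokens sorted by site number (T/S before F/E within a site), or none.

run #1 (m=-2, n=1, y=6) runs B1->F, B3->S, B2->T, B5->F, B7->E, B6->F, B8->T, B8->T, B8->T, B8->T, B8->T, B8->T, B8->T, B8->T, ...; records B1=F, B2=T, B3=S, B5=F, B6=F, B7=E, B8=T, B8=F
run #2 (m=0, n=2, y=1) runs B1->F, B3->S, B2->T, B5->T, B7->E, B6->F, B8->T, B8->T, B8->T, B8->T, B8->T, B8->T, B8->T, B8->T, ...; records B1=F, B2=T, B3=S, B5=T, B6=F, B7=E, B8=T, B8=F
run #3 (m=-2, n=2, y=4) runs B1->F, B3->S, B2->T, B5->F, B7->E, B6->F, B8->T, B8->T, B8->T, B8->T, B8->T, B8->T, B8->T, B8->T, ...; records B1=F, B2=T, B3=S, B5=F, B6=F, B7=E, B8=T, B8=F
run #4 (m=1, n=3, y=1) runs B1->F, B3->S, B2->T, B5->T, B7->S, B6->F, B8->T, B8->T, B8->T, B8->T, B8->T, B8->T, B8->T, B8->T, ...; records B1=F, B2=T, B3=S, B5=T, B6=F, B7=S, B8=T, B8=F
run #5 (m=-3, n=3, y=5) runs B1->F, B3->S, B2->T, B5->F, B7->E, B6->F, B8->T, B8->T, B8->T, B8->T, B8->T, B8->F; records B1=F, B2=T, B3=S, B5=F, B6=F, B7=E, B8=T, B8=F
run #6 (m=-1, n=-1, y=1) runs B1->F, B3->E, B2->T, B5->T, B7->E, B6->F, B8->T, B8->T, B8->T, B8->T, B8->T, B8->T, B8->T, B8->T, ...; records B1=F, B2=T, B3=E, B5=T, B6=F, B7=E, B8=T, B8=F
run #7 (m=1, n=0, y=2) runs B1->F, B3->S, B2->T, B5->F, B7->E, B6->F, B8->T, B8->T, B8->T, B8->T, B8->T, B8->T, B8->T, B8->T, ...; records B1=F, B2=T, B3=S, B5=F, B6=F, B7=E, B8=T, B8=F
union over the pool: B1=F, B2=T, B3=S, B3=E, B5=T, B5=F, B6=F, B7=S, B7=E, B8=T, B8=F
uncovered (5 of 16): B1=T, B2=F, B4=T, B4=F, B6=T

Answer: B1=T, B2=F, B4=T, B4=F, B6=T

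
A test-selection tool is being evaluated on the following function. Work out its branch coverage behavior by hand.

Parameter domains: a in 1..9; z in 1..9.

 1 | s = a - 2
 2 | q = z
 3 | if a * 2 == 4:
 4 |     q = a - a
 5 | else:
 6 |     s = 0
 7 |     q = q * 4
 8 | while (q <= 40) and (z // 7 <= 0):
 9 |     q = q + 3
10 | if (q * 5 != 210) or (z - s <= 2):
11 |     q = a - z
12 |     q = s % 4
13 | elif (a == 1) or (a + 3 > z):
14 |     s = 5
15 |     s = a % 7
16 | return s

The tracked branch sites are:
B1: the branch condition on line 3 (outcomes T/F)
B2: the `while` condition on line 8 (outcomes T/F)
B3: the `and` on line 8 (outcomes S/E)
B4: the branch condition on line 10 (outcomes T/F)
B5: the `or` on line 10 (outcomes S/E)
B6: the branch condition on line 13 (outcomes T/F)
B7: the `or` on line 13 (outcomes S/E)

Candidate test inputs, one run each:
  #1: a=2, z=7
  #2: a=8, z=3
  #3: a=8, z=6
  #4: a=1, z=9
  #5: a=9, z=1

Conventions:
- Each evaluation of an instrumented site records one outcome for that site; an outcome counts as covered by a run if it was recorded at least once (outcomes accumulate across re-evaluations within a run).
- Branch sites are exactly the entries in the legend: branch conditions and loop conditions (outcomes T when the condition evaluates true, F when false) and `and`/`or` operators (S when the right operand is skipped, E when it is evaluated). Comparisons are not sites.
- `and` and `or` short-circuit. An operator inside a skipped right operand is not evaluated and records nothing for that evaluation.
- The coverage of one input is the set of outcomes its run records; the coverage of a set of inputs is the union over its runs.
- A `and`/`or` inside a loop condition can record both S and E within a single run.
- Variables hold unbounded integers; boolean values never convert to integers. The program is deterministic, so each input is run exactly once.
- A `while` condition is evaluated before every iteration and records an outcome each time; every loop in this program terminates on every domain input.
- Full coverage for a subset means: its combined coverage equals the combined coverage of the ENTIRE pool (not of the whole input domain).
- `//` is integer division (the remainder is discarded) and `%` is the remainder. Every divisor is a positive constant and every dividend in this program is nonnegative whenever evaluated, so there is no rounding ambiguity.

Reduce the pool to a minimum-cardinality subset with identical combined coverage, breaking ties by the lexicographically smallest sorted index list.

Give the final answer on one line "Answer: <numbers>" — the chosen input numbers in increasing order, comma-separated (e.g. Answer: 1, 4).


run #1 (a=2, z=7) runs B1->T, B3->E, B2->F, B5->S, B4->T; records B1=T, B2=F, B3=E, B4=T, B5=S
run #2 (a=8, z=3) runs B1->F, B3->E, B2->T, B3->E, B2->T, B3->E, B2->T, B3->E, B2->T, B3->E, B2->T, B3->E, B2->T, B3->E, ...; records B1=F, B2=T, B2=F, B3=S, B3=E, B4=F, B5=E, B6=T, B7=E
run #3 (a=8, z=6) runs B1->F, B3->E, B2->T, B3->E, B2->T, B3->E, B2->T, B3->E, B2->T, B3->E, B2->T, B3->E, B2->T, B3->S, ...; records B1=F, B2=T, B2=F, B3=S, B3=E, B4=F, B5=E, B6=T, B7=E
run #4 (a=1, z=9) runs B1->F, B3->E, B2->F, B5->S, B4->T; records B1=F, B2=F, B3=E, B4=T, B5=S
run #5 (a=9, z=1) runs B1->F, B3->E, B2->T, B3->E, B2->T, B3->E, B2->T, B3->E, B2->T, B3->E, B2->T, B3->E, B2->T, B3->E, ...; records B1=F, B2=T, B2=F, B3=S, B3=E, B4=T, B5=S
union over all inputs: B1=T, B1=F, B2=T, B2=F, B3=S, B3=E, B4=T, B4=F, B5=S, B5=E, B6=T, B7=E (12 outcomes)
every size-1 subset falls short of the 12 outcomes (best: 9/12)
the canonical winner is {1, 2}: size 2, full 12-outcome coverage, earliest index list among size-2 covers
Answer: 1, 2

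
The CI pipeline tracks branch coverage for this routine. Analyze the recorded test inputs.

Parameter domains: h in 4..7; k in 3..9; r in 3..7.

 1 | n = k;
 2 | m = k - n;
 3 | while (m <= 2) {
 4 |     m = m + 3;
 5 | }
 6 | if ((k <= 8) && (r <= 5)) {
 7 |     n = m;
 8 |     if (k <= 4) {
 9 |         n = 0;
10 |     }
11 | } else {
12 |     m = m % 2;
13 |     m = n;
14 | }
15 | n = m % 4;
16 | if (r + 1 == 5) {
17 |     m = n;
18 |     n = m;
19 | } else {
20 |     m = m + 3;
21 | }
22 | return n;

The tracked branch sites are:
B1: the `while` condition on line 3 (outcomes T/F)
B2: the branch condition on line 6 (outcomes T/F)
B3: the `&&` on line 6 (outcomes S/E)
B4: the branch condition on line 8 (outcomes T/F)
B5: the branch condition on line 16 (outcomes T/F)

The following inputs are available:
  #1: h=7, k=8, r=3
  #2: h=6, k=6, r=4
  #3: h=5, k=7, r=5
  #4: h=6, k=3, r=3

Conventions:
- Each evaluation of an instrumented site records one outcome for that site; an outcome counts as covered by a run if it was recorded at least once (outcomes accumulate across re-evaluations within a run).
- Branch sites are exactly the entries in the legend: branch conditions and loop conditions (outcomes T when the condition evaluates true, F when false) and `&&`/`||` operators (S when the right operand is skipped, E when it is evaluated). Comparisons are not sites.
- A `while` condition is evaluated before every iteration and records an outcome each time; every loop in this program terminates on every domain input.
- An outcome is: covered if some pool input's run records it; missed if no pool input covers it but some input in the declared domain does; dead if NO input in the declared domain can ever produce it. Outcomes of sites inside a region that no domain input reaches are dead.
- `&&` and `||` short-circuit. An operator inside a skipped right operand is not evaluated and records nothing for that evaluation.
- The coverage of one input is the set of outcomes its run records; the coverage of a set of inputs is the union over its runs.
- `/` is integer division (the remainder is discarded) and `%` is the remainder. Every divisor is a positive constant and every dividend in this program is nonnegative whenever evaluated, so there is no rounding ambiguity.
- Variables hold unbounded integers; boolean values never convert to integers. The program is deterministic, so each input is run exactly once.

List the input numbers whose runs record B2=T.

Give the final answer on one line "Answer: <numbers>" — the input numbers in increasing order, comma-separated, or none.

input #1 (h=7, k=8, r=3): records B2=T
input #2 (h=6, k=6, r=4): records B2=T
input #3 (h=5, k=7, r=5): records B2=T
input #4 (h=6, k=3, r=3): records B2=T

Answer: 1, 2, 3, 4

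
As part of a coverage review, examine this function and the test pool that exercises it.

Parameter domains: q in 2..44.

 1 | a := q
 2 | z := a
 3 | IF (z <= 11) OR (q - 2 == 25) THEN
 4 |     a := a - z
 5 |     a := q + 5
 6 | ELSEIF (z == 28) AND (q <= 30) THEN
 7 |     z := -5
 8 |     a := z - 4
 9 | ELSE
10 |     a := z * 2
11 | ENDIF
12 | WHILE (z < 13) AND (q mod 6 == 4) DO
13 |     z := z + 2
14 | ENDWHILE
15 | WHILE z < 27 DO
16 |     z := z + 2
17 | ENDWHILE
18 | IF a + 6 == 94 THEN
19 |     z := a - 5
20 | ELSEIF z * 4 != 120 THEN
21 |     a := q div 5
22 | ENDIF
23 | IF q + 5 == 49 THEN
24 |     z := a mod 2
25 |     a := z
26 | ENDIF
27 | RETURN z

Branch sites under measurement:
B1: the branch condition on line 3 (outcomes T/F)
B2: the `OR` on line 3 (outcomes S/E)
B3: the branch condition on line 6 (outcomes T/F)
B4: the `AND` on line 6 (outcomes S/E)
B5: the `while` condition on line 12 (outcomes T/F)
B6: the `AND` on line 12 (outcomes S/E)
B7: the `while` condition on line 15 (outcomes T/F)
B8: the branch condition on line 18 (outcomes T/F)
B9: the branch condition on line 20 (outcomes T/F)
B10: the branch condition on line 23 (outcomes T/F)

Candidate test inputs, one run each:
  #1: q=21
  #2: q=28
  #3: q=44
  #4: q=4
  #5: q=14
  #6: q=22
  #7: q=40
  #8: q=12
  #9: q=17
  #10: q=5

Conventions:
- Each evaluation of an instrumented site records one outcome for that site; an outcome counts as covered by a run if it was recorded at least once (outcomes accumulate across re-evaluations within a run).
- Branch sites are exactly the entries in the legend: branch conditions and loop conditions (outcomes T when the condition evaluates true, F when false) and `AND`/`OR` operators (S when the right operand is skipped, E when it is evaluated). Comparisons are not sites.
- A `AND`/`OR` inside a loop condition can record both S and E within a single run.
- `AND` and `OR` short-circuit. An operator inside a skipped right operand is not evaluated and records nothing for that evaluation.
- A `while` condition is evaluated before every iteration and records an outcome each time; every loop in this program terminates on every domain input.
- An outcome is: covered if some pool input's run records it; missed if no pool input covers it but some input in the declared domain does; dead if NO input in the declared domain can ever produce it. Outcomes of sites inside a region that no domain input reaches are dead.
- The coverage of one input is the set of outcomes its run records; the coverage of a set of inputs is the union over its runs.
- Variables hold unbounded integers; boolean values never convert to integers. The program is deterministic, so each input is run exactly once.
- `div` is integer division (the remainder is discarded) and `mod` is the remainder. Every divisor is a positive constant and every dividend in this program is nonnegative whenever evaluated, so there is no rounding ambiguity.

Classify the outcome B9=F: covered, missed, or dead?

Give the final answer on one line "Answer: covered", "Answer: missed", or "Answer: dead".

no pool input records B9=F
but domain input (q=30) does record it -> reachable, so missed

Answer: missed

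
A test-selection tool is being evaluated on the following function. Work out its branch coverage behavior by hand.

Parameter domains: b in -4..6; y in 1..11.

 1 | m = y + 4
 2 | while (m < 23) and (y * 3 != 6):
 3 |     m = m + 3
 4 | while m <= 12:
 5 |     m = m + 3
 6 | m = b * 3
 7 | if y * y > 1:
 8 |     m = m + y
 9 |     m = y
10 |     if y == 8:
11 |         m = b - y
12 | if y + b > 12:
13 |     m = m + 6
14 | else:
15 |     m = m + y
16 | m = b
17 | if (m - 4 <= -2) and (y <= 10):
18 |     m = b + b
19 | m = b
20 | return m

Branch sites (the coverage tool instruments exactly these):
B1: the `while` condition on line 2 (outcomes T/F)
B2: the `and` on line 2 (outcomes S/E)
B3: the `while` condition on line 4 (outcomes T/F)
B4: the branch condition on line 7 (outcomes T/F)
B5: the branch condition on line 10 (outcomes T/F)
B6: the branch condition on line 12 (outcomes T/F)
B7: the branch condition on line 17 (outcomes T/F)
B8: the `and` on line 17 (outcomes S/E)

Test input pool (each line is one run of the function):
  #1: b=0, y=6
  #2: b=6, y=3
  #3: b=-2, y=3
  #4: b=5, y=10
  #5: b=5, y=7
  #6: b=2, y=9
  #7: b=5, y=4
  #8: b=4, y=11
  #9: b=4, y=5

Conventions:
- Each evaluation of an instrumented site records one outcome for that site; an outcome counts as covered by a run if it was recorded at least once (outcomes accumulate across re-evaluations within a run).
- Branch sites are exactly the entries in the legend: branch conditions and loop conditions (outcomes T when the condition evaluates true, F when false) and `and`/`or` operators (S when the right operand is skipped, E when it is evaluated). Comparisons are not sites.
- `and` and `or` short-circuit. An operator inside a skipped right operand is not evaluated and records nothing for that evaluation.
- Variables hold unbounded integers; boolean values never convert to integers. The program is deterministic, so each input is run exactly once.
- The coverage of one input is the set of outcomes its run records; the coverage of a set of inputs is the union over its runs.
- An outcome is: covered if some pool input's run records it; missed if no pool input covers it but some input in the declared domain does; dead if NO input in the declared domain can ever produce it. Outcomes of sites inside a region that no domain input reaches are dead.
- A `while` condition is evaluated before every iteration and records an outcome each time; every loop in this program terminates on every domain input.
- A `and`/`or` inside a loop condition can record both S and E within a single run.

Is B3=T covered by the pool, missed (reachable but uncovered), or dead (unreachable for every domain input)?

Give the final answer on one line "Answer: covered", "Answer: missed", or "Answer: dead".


no pool input records B3=T
but domain input (b=-4, y=2) does record it -> reachable, so missed
Answer: missed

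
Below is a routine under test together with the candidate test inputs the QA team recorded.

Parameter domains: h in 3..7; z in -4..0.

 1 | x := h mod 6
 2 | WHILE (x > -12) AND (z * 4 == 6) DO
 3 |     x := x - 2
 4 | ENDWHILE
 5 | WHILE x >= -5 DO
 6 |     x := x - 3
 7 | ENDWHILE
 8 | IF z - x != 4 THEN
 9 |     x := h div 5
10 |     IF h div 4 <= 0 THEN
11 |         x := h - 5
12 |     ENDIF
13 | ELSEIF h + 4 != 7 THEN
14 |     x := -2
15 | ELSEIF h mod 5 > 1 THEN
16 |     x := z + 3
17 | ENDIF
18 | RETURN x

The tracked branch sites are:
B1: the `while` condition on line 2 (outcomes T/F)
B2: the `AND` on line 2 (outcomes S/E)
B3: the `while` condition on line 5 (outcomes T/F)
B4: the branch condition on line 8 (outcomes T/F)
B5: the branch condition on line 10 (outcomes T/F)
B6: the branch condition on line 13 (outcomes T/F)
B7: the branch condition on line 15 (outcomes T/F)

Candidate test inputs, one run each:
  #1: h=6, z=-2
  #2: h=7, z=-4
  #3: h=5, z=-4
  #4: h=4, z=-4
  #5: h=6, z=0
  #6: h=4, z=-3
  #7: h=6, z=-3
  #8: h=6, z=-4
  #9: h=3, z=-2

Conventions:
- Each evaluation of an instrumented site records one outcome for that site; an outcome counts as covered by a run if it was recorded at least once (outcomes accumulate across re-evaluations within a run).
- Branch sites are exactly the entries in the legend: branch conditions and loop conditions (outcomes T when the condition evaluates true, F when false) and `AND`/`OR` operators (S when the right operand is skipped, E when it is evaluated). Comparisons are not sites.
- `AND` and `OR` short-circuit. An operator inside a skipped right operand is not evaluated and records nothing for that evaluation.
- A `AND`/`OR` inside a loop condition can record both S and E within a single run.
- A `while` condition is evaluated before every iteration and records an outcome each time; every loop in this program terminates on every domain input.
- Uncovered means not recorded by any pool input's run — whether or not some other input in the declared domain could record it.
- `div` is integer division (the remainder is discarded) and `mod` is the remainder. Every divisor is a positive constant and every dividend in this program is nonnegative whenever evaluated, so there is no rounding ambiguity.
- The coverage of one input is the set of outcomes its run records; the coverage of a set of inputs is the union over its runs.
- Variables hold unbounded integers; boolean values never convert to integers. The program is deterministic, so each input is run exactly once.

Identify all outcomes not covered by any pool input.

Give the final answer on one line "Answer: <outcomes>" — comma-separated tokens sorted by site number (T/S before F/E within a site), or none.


#1 (h=6, z=-2) -> B2->E, B1->F, B3->T, B3->T, B3->F, B4->F, B6->T; covered: B1=F, B2=E, B3=T, B3=F, B4=F, B6=T
#2 (h=7, z=-4) -> B2->E, B1->F, B3->T, B3->T, B3->T, B3->F, B4->F, B6->T; covered: B1=F, B2=E, B3=T, B3=F, B4=F, B6=T
#3 (h=5, z=-4) -> B2->E, B1->F, B3->T, B3->T, B3->T, B3->T, B3->F, B4->T, B5->F; covered: B1=F, B2=E, B3=T, B3=F, B4=T, B5=F
#4 (h=4, z=-4) -> B2->E, B1->F, B3->T, B3->T, B3->T, B3->T, B3->F, B4->F, B6->T; covered: B1=F, B2=E, B3=T, B3=F, B4=F, B6=T
#5 (h=6, z=0) -> B2->E, B1->F, B3->T, B3->T, B3->F, B4->T, B5->F; covered: B1=F, B2=E, B3=T, B3=F, B4=T, B5=F
#6 (h=4, z=-3) -> B2->E, B1->F, B3->T, B3->T, B3->T, B3->T, B3->F, B4->T, B5->F; covered: B1=F, B2=E, B3=T, B3=F, B4=T, B5=F
#7 (h=6, z=-3) -> B2->E, B1->F, B3->T, B3->T, B3->F, B4->T, B5->F; covered: B1=F, B2=E, B3=T, B3=F, B4=T, B5=F
#8 (h=6, z=-4) -> B2->E, B1->F, B3->T, B3->T, B3->F, B4->T, B5->F; covered: B1=F, B2=E, B3=T, B3=F, B4=T, B5=F
#9 (h=3, z=-2) -> B2->E, B1->F, B3->T, B3->T, B3->T, B3->F, B4->F, B6->F, B7->T; covered: B1=F, B2=E, B3=T, B3=F, B4=F, B6=F, B7=T
union over the pool: B1=F, B2=E, B3=T, B3=F, B4=T, B4=F, B5=F, B6=T, B6=F, B7=T
uncovered (4 of 14): B1=T, B2=S, B5=T, B7=F
Answer: B1=T, B2=S, B5=T, B7=F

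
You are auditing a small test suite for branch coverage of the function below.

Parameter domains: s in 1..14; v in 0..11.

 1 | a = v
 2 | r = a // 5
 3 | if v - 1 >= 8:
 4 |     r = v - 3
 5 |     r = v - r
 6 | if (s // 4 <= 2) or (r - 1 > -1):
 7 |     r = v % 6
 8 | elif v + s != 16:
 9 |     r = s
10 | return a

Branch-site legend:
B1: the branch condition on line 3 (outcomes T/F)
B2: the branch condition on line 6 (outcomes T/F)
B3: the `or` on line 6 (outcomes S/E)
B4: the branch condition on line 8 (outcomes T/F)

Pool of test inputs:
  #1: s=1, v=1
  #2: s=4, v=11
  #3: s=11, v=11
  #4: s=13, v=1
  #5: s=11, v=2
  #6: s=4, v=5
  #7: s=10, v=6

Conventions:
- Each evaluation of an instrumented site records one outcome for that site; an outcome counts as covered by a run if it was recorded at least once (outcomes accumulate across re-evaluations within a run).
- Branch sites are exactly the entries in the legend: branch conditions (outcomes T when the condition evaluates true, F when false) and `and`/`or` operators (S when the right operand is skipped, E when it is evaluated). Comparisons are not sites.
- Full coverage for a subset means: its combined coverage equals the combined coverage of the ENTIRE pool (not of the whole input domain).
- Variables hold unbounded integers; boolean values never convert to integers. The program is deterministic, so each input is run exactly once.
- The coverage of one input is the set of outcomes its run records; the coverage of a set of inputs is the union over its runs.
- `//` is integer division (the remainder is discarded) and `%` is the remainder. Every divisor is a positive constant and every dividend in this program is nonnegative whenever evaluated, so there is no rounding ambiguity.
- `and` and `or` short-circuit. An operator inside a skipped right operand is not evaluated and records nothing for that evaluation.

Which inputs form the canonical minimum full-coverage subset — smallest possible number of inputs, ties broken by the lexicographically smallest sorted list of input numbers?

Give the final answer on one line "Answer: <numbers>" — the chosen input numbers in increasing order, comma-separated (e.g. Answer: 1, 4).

input #1 (s=1, v=1): events B1->F, B3->S, B2->T; covers B1=F, B2=T, B3=S
input #2 (s=4, v=11): events B1->T, B3->S, B2->T; covers B1=T, B2=T, B3=S
input #3 (s=11, v=11): events B1->T, B3->S, B2->T; covers B1=T, B2=T, B3=S
input #4 (s=13, v=1): events B1->F, B3->E, B2->F, B4->T; covers B1=F, B2=F, B3=E, B4=T
input #5 (s=11, v=2): events B1->F, B3->S, B2->T; covers B1=F, B2=T, B3=S
input #6 (s=4, v=5): events B1->F, B3->S, B2->T; covers B1=F, B2=T, B3=S
input #7 (s=10, v=6): events B1->F, B3->S, B2->T; covers B1=F, B2=T, B3=S
union over all inputs: B1=T, B1=F, B2=T, B2=F, B3=S, B3=E, B4=T (7 outcomes)
no size-1 subset reaches all 7 outcomes (best union: 4/7)
at size 2, {2, 4} reaches all 7 outcomes; every lexicographically earlier size-2 subset fails

Answer: 2, 4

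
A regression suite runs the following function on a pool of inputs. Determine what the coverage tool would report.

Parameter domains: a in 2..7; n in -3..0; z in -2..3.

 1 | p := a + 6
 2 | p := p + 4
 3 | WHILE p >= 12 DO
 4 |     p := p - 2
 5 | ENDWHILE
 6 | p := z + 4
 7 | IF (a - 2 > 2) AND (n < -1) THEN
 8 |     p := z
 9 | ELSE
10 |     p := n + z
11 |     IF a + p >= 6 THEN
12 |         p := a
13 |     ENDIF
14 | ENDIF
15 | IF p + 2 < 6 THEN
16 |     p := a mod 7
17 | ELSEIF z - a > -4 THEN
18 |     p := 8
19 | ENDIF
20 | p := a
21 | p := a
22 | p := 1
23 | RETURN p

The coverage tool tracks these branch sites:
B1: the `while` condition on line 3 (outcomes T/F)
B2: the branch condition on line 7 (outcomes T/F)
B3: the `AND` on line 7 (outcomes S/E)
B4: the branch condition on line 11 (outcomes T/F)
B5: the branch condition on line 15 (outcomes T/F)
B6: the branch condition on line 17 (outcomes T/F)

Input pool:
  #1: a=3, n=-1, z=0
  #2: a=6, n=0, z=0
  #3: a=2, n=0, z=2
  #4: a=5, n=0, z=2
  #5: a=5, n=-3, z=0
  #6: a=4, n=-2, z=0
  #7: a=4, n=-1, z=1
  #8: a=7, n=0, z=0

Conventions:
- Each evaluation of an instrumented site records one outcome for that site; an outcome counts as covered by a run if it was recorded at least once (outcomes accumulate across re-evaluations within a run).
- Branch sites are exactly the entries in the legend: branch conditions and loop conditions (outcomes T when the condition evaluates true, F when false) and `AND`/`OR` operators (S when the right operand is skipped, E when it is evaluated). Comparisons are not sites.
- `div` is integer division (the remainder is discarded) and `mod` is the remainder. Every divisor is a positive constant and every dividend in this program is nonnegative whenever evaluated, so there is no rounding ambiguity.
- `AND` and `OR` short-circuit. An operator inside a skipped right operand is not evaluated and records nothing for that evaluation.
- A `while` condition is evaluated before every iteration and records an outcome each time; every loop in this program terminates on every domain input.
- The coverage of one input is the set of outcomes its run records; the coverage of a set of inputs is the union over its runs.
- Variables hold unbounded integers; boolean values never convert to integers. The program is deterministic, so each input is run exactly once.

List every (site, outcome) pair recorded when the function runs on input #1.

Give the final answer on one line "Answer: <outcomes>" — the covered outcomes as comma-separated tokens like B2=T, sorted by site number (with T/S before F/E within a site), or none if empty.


Running input #1 (a=3, n=-1, z=0), event by event:
  B1->T, B1->F, B3->S, B2->F, B4->F, B5->T
deduplicating events, the covered set is: B1=T, B1=F, B2=F, B3=S, B4=F, B5=T
Answer: B1=T, B1=F, B2=F, B3=S, B4=F, B5=T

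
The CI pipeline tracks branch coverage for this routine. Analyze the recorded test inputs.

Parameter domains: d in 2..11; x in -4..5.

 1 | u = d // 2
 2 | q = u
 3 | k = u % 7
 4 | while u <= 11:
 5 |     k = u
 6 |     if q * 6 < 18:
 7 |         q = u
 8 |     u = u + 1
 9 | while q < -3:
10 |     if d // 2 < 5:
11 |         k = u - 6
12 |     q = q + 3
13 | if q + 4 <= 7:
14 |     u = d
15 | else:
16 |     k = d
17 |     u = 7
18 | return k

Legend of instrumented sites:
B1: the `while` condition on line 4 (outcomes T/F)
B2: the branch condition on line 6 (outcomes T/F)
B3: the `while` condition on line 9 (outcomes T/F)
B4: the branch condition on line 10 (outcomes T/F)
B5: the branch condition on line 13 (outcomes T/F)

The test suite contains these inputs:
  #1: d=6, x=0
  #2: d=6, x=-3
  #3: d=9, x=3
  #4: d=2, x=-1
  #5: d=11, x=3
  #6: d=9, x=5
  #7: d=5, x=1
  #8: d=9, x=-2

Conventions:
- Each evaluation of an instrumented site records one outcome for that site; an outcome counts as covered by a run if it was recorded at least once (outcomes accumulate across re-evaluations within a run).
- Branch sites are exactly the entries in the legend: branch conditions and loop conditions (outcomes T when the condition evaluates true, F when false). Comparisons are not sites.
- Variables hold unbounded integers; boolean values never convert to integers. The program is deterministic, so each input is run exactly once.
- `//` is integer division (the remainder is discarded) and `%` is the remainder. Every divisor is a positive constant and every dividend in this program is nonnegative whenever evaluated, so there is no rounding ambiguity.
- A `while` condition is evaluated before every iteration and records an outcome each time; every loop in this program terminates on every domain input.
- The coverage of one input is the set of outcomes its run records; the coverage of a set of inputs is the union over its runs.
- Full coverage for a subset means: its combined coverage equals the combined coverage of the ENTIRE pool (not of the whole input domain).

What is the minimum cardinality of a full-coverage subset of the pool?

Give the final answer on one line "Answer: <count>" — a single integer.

input #1, d=6, x=0: events B1->T, B2->F, B1->T, B2->F, B1->T, B2->F, B1->T, B2->F, B1->T, B2->F, B1->T, B2->F, B1->T, B2->F, ...; outcomes B1=T, B1=F, B2=F, B3=F, B5=T
input #2, d=6, x=-3: events B1->T, B2->F, B1->T, B2->F, B1->T, B2->F, B1->T, B2->F, B1->T, B2->F, B1->T, B2->F, B1->T, B2->F, ...; outcomes B1=T, B1=F, B2=F, B3=F, B5=T
input #3, d=9, x=3: events B1->T, B2->F, B1->T, B2->F, B1->T, B2->F, B1->T, B2->F, B1->T, B2->F, B1->T, B2->F, B1->T, B2->F, ...; outcomes B1=T, B1=F, B2=F, B3=F, B5=F
input #4, d=2, x=-1: events B1->T, B2->T, B1->T, B2->T, B1->T, B2->T, B1->T, B2->F, B1->T, B2->F, B1->T, B2->F, B1->T, B2->F, ...; outcomes B1=T, B1=F, B2=T, B2=F, B3=F, B5=T
input #5, d=11, x=3: events B1->T, B2->F, B1->T, B2->F, B1->T, B2->F, B1->T, B2->F, B1->T, B2->F, B1->T, B2->F, B1->T, B2->F, ...; outcomes B1=T, B1=F, B2=F, B3=F, B5=F
input #6, d=9, x=5: events B1->T, B2->F, B1->T, B2->F, B1->T, B2->F, B1->T, B2->F, B1->T, B2->F, B1->T, B2->F, B1->T, B2->F, ...; outcomes B1=T, B1=F, B2=F, B3=F, B5=F
input #7, d=5, x=1: events B1->T, B2->T, B1->T, B2->T, B1->T, B2->F, B1->T, B2->F, B1->T, B2->F, B1->T, B2->F, B1->T, B2->F, ...; outcomes B1=T, B1=F, B2=T, B2=F, B3=F, B5=T
input #8, d=9, x=-2: events B1->T, B2->F, B1->T, B2->F, B1->T, B2->F, B1->T, B2->F, B1->T, B2->F, B1->T, B2->F, B1->T, B2->F, ...; outcomes B1=T, B1=F, B2=F, B3=F, B5=F
pool-wide coverage (7 outcomes): B1=T, B1=F, B2=T, B2=F, B3=F, B5=T, B5=F
checked all size-1 subsets: none covers 7 outcomes (max 6/7)
the canonical winner is {3, 4}: size 2, full 7-outcome coverage, earliest index list among size-2 covers

Answer: 2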